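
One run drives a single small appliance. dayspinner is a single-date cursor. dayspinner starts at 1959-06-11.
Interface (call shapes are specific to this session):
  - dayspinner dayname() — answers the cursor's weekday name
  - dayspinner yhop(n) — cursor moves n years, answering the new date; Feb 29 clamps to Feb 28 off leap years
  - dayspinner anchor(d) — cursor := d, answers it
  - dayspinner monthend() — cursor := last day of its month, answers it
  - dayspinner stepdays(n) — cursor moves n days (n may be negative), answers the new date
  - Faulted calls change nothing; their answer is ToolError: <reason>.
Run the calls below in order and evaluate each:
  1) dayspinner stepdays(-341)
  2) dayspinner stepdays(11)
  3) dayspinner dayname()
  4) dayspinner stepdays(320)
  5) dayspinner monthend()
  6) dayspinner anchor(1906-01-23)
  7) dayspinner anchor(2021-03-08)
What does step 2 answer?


Answer: 1958-07-16

Derivation:
% dayspinner stepdays(n=-341) -> 1958-07-05
% dayspinner stepdays(n=11) -> 1958-07-16
% dayspinner dayname() -> Wednesday
% dayspinner stepdays(n=320) -> 1959-06-01
% dayspinner monthend() -> 1959-06-30
% dayspinner anchor(d=1906-01-23) -> 1906-01-23
% dayspinner anchor(d=2021-03-08) -> 2021-03-08


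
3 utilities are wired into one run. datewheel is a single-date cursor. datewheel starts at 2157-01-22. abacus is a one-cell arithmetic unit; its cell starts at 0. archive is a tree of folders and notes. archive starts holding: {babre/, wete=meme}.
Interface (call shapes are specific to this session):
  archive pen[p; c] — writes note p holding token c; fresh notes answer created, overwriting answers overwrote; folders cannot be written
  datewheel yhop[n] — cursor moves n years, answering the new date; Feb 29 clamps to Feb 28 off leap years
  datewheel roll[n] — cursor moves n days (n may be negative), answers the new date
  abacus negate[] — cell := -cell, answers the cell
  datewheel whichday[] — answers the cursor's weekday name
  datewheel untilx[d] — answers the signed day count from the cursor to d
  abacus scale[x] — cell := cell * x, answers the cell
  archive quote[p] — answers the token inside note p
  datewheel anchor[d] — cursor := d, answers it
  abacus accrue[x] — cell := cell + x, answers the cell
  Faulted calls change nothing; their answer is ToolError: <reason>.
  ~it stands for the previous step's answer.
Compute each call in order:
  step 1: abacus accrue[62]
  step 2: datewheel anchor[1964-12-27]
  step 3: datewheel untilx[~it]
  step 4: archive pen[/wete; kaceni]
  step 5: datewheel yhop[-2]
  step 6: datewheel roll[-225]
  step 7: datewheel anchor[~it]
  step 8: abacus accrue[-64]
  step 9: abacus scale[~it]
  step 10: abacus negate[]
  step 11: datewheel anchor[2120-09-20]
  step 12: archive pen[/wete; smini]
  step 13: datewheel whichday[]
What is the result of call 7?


Answer: 1962-05-16

Derivation:
-- 1. abacus accrue(x='62') -> 62
-- 2. datewheel anchor(d='1964-12-27') -> 1964-12-27
-- 3. datewheel untilx(d='~it') -> 0
-- 4. archive pen(p='/wete', c='kaceni') -> overwrote
-- 5. datewheel yhop(n='-2') -> 1962-12-27
-- 6. datewheel roll(n='-225') -> 1962-05-16
-- 7. datewheel anchor(d='~it') -> 1962-05-16
-- 8. abacus accrue(x='-64') -> -2
-- 9. abacus scale(x='~it') -> 4
-- 10. abacus negate() -> -4
-- 11. datewheel anchor(d='2120-09-20') -> 2120-09-20
-- 12. archive pen(p='/wete', c='smini') -> overwrote
-- 13. datewheel whichday() -> Friday


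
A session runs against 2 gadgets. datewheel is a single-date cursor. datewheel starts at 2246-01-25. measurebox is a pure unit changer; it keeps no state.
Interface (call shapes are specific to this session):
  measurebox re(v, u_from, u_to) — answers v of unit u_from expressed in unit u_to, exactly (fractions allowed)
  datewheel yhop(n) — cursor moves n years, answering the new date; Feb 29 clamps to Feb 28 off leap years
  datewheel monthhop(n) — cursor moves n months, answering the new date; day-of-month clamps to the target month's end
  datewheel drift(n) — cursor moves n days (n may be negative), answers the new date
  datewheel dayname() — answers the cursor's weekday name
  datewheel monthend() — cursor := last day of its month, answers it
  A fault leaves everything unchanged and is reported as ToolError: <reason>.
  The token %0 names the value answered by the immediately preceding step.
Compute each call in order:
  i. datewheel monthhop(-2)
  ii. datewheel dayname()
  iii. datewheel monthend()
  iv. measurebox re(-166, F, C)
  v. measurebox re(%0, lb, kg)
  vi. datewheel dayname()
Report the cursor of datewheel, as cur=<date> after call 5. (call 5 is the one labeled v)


==> datewheel monthhop(-2)
<== 2245-11-25
==> datewheel dayname()
<== Tuesday
==> datewheel monthend()
<== 2245-11-30
==> measurebox re(-166, F, C)
<== -110
==> measurebox re(%0, lb, kg)
<== -498951607/10000000
==> datewheel dayname()
<== Sunday

Answer: cur=2245-11-30


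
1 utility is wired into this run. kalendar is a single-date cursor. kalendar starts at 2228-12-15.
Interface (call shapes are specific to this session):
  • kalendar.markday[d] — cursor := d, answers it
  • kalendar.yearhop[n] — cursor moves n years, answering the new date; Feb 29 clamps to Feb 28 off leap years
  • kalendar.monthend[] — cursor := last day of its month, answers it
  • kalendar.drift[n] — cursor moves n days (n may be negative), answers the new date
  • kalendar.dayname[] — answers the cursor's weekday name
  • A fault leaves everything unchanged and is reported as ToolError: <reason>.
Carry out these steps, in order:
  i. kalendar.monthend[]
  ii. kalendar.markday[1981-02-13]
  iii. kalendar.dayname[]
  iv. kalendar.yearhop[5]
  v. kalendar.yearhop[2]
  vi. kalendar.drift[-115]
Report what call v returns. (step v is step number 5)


Answer: 1988-02-13

Derivation:
·→ monthend()
·← 2228-12-31
·→ markday(d: 1981-02-13)
·← 1981-02-13
·→ dayname()
·← Friday
·→ yearhop(n: 5)
·← 1986-02-13
·→ yearhop(n: 2)
·← 1988-02-13
·→ drift(n: -115)
·← 1987-10-21


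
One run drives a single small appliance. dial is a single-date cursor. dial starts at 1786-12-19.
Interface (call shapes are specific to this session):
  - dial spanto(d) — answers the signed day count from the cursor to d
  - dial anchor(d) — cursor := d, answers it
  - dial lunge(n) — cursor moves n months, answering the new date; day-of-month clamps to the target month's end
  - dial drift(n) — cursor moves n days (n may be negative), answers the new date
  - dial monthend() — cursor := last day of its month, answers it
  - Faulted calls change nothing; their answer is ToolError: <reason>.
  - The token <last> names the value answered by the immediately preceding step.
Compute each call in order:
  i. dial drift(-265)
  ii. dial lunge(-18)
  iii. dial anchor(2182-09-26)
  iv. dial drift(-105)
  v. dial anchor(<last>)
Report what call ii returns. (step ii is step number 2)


==> dial drift(-265)
<== 1786-03-29
==> dial lunge(-18)
<== 1784-09-29
==> dial anchor(2182-09-26)
<== 2182-09-26
==> dial drift(-105)
<== 2182-06-13
==> dial anchor(<last>)
<== 2182-06-13

Answer: 1784-09-29


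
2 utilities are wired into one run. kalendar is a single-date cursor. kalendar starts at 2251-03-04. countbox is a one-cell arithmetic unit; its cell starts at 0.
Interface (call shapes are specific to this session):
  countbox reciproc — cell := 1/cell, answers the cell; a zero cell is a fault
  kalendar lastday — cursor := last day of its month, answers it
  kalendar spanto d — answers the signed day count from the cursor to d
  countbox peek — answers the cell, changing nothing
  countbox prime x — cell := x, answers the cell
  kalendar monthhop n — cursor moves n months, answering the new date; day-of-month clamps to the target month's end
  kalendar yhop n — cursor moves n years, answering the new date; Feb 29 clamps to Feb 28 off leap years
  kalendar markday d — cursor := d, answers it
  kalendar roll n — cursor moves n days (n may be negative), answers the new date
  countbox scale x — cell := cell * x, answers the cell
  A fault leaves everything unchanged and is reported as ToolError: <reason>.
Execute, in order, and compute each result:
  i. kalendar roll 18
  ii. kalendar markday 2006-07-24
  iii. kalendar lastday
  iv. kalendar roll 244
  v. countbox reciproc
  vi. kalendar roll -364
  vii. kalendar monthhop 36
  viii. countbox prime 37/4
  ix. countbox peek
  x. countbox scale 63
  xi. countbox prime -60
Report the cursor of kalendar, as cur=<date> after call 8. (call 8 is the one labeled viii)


Answer: cur=2009-04-02

Derivation:
% kalendar roll 18
[out] 2251-03-22
% kalendar markday 2006-07-24
[out] 2006-07-24
% kalendar lastday
[out] 2006-07-31
% kalendar roll 244
[out] 2007-04-01
% countbox reciproc
[out] ToolError: reciprocal of zero
% kalendar roll -364
[out] 2006-04-02
% kalendar monthhop 36
[out] 2009-04-02
% countbox prime 37/4
[out] 37/4
% countbox peek
[out] 37/4
% countbox scale 63
[out] 2331/4
% countbox prime -60
[out] -60


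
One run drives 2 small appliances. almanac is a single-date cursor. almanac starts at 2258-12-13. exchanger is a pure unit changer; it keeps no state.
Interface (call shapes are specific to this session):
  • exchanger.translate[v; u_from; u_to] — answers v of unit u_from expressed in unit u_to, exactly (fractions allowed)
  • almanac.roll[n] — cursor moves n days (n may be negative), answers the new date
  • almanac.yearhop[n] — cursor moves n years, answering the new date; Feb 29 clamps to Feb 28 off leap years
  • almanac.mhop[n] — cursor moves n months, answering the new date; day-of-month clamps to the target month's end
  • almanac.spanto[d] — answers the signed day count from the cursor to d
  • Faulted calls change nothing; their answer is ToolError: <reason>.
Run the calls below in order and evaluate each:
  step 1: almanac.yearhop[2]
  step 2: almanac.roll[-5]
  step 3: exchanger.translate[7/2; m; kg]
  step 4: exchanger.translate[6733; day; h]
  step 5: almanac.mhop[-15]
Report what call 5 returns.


CALL almanac.yearhop[n: 2]
RET  2260-12-13
CALL almanac.roll[n: -5]
RET  2260-12-08
CALL exchanger.translate[v: 7/2; u_from: m; u_to: kg]
RET  ToolError: incompatible units
CALL exchanger.translate[v: 6733; u_from: day; u_to: h]
RET  161592
CALL almanac.mhop[n: -15]
RET  2259-09-08

Answer: 2259-09-08


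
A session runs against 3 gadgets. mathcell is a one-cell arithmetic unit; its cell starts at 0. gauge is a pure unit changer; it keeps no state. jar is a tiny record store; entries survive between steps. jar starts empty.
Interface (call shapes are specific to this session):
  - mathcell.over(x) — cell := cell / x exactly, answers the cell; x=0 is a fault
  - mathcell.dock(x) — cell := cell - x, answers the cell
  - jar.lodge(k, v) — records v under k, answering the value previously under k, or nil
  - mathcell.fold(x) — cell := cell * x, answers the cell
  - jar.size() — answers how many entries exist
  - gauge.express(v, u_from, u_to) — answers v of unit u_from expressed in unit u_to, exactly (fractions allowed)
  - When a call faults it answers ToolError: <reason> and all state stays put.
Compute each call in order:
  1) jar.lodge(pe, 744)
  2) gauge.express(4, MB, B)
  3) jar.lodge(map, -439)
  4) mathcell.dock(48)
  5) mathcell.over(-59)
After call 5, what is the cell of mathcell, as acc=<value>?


==> jar.lodge(k→pe, v→744)
<== nil
==> gauge.express(v→4, u_from→MB, u_to→B)
<== 4000000
==> jar.lodge(k→map, v→-439)
<== nil
==> mathcell.dock(x→48)
<== -48
==> mathcell.over(x→-59)
<== 48/59

Answer: acc=48/59


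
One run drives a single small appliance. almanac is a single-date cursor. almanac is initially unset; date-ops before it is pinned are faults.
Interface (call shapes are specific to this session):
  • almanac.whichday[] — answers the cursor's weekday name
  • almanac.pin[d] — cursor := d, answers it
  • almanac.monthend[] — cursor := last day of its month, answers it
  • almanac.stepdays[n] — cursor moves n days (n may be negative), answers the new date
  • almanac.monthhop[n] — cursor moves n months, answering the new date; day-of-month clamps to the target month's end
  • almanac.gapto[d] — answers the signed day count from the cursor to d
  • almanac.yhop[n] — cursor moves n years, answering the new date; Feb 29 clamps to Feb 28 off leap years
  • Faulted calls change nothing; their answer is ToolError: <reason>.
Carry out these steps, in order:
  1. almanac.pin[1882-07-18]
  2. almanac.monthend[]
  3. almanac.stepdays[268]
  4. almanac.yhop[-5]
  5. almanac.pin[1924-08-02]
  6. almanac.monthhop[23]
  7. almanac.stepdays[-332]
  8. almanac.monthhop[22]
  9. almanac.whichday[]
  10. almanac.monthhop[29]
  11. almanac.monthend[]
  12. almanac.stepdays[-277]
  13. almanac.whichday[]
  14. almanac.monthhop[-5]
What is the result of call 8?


> almanac.pin 1882-07-18
= 1882-07-18
> almanac.monthend
= 1882-07-31
> almanac.stepdays 268
= 1883-04-25
> almanac.yhop -5
= 1878-04-25
> almanac.pin 1924-08-02
= 1924-08-02
> almanac.monthhop 23
= 1926-07-02
> almanac.stepdays -332
= 1925-08-04
> almanac.monthhop 22
= 1927-06-04
> almanac.whichday
= Saturday
> almanac.monthhop 29
= 1929-11-04
> almanac.monthend
= 1929-11-30
> almanac.stepdays -277
= 1929-02-26
> almanac.whichday
= Tuesday
> almanac.monthhop -5
= 1928-09-26

Answer: 1927-06-04


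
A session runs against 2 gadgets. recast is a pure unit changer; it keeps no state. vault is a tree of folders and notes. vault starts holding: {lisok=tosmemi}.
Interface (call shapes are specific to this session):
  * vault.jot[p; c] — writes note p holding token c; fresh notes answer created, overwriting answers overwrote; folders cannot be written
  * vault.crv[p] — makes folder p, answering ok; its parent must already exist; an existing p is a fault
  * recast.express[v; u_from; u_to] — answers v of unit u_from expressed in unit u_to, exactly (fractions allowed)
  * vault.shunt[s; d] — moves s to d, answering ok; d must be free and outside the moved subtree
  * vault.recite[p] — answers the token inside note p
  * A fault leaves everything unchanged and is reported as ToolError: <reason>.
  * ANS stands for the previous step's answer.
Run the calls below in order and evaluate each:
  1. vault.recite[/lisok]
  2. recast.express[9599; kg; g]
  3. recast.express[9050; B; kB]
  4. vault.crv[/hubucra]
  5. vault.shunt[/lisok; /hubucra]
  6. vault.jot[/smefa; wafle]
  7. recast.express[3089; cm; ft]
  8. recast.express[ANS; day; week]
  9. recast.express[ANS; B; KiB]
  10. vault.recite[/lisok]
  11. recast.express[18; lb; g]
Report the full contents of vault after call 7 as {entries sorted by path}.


Answer: {hubucra/, lisok=tosmemi, smefa=wafle}

Derivation:
-- 1. recite(p→/lisok) ~> tosmemi
-- 2. express(v→9599, u_from→kg, u_to→g) ~> 9599000
-- 3. express(v→9050, u_from→B, u_to→kB) ~> 181/20
-- 4. crv(p→/hubucra) ~> ok
-- 5. shunt(s→/lisok, d→/hubucra) ~> ToolError: exists
-- 6. jot(p→/smefa, c→wafle) ~> created
-- 7. express(v→3089, u_from→cm, u_to→ft) ~> 77225/762
-- 8. express(v→ANS, u_from→day, u_to→week) ~> 77225/5334
-- 9. express(v→ANS, u_from→B, u_to→KiB) ~> 77225/5462016
-- 10. recite(p→/lisok) ~> tosmemi
-- 11. express(v→18, u_from→lb, u_to→g) ~> 408233133/50000


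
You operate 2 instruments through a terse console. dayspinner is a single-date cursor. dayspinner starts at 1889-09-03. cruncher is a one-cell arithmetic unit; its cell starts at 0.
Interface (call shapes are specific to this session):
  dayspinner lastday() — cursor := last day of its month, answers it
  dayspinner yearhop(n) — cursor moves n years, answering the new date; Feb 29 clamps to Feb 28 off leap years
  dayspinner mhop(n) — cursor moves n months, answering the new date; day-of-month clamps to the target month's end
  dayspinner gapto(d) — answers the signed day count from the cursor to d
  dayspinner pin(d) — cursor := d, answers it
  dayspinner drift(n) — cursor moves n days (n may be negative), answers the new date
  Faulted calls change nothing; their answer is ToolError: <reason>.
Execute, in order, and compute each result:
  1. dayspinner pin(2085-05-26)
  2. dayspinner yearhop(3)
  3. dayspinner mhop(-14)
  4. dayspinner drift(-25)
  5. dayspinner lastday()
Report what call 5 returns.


Answer: 2087-03-31

Derivation:
% 1. dayspinner pin(d='2085-05-26') -> 2085-05-26
% 2. dayspinner yearhop(n='3') -> 2088-05-26
% 3. dayspinner mhop(n='-14') -> 2087-03-26
% 4. dayspinner drift(n='-25') -> 2087-03-01
% 5. dayspinner lastday() -> 2087-03-31


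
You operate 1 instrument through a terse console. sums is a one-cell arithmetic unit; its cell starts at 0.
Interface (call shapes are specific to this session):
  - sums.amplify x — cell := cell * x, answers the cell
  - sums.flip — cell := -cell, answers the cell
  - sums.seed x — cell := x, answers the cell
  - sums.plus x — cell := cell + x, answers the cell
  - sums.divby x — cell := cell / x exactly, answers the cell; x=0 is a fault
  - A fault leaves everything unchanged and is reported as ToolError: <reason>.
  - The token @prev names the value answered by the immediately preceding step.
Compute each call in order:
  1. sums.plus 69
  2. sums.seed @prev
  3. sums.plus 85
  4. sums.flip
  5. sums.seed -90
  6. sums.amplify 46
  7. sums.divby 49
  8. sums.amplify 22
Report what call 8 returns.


Answer: -91080/49

Derivation:
Act: plus[x=69]
Obs: 69
Act: seed[x=@prev]
Obs: 69
Act: plus[x=85]
Obs: 154
Act: flip[]
Obs: -154
Act: seed[x=-90]
Obs: -90
Act: amplify[x=46]
Obs: -4140
Act: divby[x=49]
Obs: -4140/49
Act: amplify[x=22]
Obs: -91080/49


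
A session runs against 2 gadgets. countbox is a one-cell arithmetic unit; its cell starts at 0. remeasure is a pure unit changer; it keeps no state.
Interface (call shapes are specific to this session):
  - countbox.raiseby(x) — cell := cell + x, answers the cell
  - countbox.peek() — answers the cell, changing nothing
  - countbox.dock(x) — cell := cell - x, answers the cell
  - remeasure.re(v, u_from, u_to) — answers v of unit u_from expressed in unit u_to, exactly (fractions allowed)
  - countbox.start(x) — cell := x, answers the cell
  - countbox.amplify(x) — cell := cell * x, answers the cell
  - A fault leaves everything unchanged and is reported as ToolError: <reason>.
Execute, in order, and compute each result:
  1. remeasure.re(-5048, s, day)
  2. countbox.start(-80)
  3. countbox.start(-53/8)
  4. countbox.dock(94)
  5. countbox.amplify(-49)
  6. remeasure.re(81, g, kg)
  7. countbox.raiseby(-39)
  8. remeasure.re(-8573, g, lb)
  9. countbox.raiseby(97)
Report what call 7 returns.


I call re using v=-5048, u_from=s, u_to=day, and see -631/10800.
I invoke start using x=-80, — result: -80.
I invoke start using x=-53/8, and observe -53/8.
I run dock using x=94, giving -805/8.
Using amplify using x=-49: 39445/8.
Using re using v=81, u_from=g, u_to=kg, yielding 81/1000.
Then raiseby using x=-39, and get 39133/8.
I try re using v=-8573, u_from=g, u_to=lb: -857300000/45359237.
I run raiseby using x=97, yielding 39909/8.

Answer: 39133/8


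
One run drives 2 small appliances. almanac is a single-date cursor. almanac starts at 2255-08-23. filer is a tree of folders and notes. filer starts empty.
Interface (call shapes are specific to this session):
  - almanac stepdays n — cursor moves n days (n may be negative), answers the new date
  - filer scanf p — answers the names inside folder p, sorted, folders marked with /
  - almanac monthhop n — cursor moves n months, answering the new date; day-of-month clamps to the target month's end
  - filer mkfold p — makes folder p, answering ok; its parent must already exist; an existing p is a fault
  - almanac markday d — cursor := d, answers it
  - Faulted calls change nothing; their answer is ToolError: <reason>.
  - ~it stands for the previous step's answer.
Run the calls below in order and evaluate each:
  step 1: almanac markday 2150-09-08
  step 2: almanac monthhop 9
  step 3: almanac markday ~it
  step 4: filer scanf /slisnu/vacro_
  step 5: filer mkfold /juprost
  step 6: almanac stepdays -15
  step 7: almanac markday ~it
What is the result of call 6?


$ almanac markday 2150-09-08
:: 2150-09-08
$ almanac monthhop 9
:: 2151-06-08
$ almanac markday ~it
:: 2151-06-08
$ filer scanf /slisnu/vacro_
:: ToolError: not found
$ filer mkfold /juprost
:: ok
$ almanac stepdays -15
:: 2151-05-24
$ almanac markday ~it
:: 2151-05-24

Answer: 2151-05-24


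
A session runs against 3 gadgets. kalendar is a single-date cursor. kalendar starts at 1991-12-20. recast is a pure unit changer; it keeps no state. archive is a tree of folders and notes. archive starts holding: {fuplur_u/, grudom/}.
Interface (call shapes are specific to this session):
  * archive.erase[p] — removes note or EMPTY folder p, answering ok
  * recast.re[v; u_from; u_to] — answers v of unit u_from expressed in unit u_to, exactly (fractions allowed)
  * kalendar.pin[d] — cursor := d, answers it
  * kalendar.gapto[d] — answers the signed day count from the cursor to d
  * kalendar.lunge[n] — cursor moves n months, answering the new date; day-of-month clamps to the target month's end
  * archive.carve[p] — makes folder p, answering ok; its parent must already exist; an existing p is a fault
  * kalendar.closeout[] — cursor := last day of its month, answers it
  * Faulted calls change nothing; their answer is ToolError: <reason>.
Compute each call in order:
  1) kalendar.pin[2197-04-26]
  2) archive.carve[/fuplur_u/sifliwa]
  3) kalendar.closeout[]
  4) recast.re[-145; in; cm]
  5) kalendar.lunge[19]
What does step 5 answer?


Then pin on d→2197-04-26, giving 2197-04-26.
Now I run carve on p→/fuplur_u/sifliwa, and get ok.
Now I run closeout(), yielding 2197-04-30.
I use re on v→-145, u_from→in, u_to→cm, which returns -3683/10.
Invoking lunge on n→19, and get 2198-11-30.

Answer: 2198-11-30


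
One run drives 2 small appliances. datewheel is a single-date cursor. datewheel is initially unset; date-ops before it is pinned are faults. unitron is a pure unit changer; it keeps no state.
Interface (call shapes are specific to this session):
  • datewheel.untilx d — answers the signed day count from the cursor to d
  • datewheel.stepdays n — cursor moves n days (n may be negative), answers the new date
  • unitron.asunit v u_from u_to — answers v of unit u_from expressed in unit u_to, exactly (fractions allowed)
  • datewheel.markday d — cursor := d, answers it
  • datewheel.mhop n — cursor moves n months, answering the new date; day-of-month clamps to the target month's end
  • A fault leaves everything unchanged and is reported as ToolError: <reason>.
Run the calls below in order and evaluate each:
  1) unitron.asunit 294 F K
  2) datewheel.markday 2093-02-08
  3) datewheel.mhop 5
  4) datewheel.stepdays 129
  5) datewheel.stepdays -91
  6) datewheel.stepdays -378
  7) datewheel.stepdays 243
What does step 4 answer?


Answer: 2093-11-14

Derivation:
// unitron.asunit(v=294, u_from=F, u_to=K) : 75367/180
// datewheel.markday(d=2093-02-08) : 2093-02-08
// datewheel.mhop(n=5) : 2093-07-08
// datewheel.stepdays(n=129) : 2093-11-14
// datewheel.stepdays(n=-91) : 2093-08-15
// datewheel.stepdays(n=-378) : 2092-08-02
// datewheel.stepdays(n=243) : 2093-04-02


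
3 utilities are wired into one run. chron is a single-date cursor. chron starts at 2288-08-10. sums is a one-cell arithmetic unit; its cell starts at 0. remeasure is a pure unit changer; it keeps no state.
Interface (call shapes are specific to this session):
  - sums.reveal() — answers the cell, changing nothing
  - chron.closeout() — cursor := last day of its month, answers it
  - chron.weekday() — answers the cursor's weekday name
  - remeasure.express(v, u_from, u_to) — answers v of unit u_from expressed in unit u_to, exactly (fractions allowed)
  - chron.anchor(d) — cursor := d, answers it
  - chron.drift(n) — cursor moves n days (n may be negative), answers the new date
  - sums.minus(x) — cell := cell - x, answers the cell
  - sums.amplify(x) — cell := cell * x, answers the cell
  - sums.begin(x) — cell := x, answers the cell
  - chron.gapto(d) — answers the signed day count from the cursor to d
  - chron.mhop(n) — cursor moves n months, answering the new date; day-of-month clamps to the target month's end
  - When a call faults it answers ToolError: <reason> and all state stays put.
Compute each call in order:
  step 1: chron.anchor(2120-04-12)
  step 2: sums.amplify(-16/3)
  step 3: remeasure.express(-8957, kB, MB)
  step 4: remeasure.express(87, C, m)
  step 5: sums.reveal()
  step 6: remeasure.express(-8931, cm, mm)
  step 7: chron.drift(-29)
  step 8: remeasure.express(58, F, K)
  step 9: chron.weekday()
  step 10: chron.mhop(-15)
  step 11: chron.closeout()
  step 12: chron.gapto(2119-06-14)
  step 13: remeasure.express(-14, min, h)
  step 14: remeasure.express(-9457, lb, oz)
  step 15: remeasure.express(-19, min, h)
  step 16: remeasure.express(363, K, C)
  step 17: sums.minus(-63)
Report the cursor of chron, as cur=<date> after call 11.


Answer: cur=2118-12-31

Derivation:
Calling chron.anchor on d→2120-04-12, — result: 2120-04-12.
Now I run sums.amplify on x→-16/3, which returns 0.
Invoking remeasure.express on v→-8957, u_from→kB, u_to→MB: -8957/1000.
I run remeasure.express on v→87, u_from→C, u_to→m, and get ToolError: incompatible units.
Then sums.reveal(): 0.
I try remeasure.express on v→-8931, u_from→cm, u_to→mm, and see -89310.
Next I call chron.drift on n→-29, and observe 2120-03-14.
Using remeasure.express on v→58, u_from→F, u_to→K, and see 51767/180.
I invoke chron.weekday(), and observe Thursday.
I invoke chron.mhop on n→-15, and observe 2118-12-14.
Then chron.closeout(), — result: 2118-12-31.
Using chron.gapto on d→2119-06-14, which returns 165.
I call remeasure.express on v→-14, u_from→min, u_to→h, giving -7/30.
Invoking remeasure.express on v→-9457, u_from→lb, u_to→oz, giving -151312.
I try remeasure.express on v→-19, u_from→min, u_to→h: -19/60.
Using remeasure.express on v→363, u_from→K, u_to→C, which returns 1797/20.
I invoke sums.minus on x→-63, which returns 63.


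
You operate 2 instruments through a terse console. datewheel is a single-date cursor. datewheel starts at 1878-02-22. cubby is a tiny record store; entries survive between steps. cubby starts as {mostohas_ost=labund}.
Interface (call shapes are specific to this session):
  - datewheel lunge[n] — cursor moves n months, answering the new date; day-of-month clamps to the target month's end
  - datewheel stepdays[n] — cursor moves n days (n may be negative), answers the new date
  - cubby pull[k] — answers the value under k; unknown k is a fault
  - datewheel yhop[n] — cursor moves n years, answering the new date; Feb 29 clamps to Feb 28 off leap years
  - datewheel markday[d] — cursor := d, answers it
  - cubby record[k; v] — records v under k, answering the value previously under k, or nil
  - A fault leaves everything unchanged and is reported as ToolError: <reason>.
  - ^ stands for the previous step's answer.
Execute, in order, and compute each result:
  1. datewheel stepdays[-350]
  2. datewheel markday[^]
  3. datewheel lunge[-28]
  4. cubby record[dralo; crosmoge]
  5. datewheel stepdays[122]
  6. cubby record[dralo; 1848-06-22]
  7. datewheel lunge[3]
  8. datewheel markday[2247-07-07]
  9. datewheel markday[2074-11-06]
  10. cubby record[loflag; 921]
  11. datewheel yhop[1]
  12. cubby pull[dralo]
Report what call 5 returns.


;; datewheel stepdays(n→-350) -> 1877-03-09
;; datewheel markday(d→^) -> 1877-03-09
;; datewheel lunge(n→-28) -> 1874-11-09
;; cubby record(k→dralo, v→crosmoge) -> nil
;; datewheel stepdays(n→122) -> 1875-03-11
;; cubby record(k→dralo, v→1848-06-22) -> crosmoge
;; datewheel lunge(n→3) -> 1875-06-11
;; datewheel markday(d→2247-07-07) -> 2247-07-07
;; datewheel markday(d→2074-11-06) -> 2074-11-06
;; cubby record(k→loflag, v→921) -> nil
;; datewheel yhop(n→1) -> 2075-11-06
;; cubby pull(k→dralo) -> 1848-06-22

Answer: 1875-03-11


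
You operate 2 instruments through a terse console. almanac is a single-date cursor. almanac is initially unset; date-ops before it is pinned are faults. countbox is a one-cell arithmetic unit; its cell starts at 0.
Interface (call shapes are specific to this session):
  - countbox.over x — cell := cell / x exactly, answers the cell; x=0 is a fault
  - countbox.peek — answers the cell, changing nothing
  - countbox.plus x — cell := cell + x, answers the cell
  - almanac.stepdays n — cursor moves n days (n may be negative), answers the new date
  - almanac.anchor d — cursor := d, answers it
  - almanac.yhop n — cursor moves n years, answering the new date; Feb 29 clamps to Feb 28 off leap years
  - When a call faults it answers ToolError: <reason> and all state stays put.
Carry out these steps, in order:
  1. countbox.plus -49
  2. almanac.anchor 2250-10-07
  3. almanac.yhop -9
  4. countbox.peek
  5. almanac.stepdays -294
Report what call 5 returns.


>> countbox.plus(x: -49)
<< -49
>> almanac.anchor(d: 2250-10-07)
<< 2250-10-07
>> almanac.yhop(n: -9)
<< 2241-10-07
>> countbox.peek()
<< -49
>> almanac.stepdays(n: -294)
<< 2240-12-17

Answer: 2240-12-17


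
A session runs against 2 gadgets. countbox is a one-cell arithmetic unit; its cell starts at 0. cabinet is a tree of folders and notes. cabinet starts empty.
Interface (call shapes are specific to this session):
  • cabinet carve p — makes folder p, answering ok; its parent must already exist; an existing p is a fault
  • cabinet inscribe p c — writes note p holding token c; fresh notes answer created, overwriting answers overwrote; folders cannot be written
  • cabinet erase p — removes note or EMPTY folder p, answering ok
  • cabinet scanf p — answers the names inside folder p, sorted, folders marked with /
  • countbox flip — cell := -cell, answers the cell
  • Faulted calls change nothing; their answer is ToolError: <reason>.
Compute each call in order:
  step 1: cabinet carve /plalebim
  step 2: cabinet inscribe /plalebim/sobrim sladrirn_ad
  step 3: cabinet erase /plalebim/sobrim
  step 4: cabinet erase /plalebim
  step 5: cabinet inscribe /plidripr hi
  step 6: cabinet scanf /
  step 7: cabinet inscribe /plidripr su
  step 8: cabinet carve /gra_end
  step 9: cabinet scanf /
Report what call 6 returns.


>>> cabinet carve p→/plalebim
  ok
>>> cabinet inscribe p→/plalebim/sobrim c→sladrirn_ad
  created
>>> cabinet erase p→/plalebim/sobrim
  ok
>>> cabinet erase p→/plalebim
  ok
>>> cabinet inscribe p→/plidripr c→hi
  created
>>> cabinet scanf p→/
  [plidripr]
>>> cabinet inscribe p→/plidripr c→su
  overwrote
>>> cabinet carve p→/gra_end
  ok
>>> cabinet scanf p→/
  [gra_end/, plidripr]

Answer: [plidripr]


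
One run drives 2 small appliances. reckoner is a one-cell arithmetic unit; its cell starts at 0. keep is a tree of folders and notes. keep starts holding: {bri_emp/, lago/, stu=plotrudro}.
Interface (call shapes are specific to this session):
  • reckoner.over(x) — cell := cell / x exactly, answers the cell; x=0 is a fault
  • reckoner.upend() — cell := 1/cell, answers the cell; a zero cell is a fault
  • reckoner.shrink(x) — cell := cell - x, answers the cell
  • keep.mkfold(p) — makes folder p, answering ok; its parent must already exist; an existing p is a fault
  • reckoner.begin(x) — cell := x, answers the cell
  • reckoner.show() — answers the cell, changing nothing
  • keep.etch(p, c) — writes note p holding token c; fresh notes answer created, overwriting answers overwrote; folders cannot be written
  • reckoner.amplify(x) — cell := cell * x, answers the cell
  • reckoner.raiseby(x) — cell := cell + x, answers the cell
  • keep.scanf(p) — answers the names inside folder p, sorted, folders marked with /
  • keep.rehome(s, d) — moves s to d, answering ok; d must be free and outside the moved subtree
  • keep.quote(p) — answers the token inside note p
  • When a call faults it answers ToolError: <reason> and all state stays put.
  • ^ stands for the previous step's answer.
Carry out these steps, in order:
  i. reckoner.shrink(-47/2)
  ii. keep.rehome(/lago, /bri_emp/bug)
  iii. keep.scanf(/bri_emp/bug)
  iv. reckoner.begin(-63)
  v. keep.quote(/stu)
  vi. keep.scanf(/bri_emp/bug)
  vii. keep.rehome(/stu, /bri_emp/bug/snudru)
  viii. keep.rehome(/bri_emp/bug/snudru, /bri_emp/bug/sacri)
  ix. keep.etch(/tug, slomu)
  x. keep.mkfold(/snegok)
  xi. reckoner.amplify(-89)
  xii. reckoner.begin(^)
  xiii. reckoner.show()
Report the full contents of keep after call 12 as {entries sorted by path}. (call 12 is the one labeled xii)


Answer: {bri_emp/, bri_emp/bug/, bri_emp/bug/sacri=plotrudro, snegok/, tug=slomu}

Derivation:
[in] reckoner.shrink x=-47/2
:: 47/2
[in] keep.rehome s=/lago d=/bri_emp/bug
:: ok
[in] keep.scanf p=/bri_emp/bug
:: []
[in] reckoner.begin x=-63
:: -63
[in] keep.quote p=/stu
:: plotrudro
[in] keep.scanf p=/bri_emp/bug
:: []
[in] keep.rehome s=/stu d=/bri_emp/bug/snudru
:: ok
[in] keep.rehome s=/bri_emp/bug/snudru d=/bri_emp/bug/sacri
:: ok
[in] keep.etch p=/tug c=slomu
:: created
[in] keep.mkfold p=/snegok
:: ok
[in] reckoner.amplify x=-89
:: 5607
[in] reckoner.begin x=^
:: 5607
[in] reckoner.show
:: 5607


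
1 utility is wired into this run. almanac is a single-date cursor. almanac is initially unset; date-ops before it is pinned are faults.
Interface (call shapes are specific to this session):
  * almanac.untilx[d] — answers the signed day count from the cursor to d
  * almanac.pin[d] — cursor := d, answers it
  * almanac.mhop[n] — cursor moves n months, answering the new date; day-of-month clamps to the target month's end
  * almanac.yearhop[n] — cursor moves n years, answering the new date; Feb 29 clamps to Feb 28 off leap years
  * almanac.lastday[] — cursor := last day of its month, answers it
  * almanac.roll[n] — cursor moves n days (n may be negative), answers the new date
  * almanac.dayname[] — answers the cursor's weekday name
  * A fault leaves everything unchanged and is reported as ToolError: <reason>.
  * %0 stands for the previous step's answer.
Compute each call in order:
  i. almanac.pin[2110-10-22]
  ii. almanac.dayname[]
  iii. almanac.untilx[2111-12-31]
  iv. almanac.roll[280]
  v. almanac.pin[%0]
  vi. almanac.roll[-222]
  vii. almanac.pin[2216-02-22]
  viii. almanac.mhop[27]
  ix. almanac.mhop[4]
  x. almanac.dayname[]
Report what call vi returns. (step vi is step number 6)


Answer: 2110-12-19

Derivation:
% pin 2110-10-22
:: 2110-10-22
% dayname
:: Wednesday
% untilx 2111-12-31
:: 435
% roll 280
:: 2111-07-29
% pin %0
:: 2111-07-29
% roll -222
:: 2110-12-19
% pin 2216-02-22
:: 2216-02-22
% mhop 27
:: 2218-05-22
% mhop 4
:: 2218-09-22
% dayname
:: Tuesday


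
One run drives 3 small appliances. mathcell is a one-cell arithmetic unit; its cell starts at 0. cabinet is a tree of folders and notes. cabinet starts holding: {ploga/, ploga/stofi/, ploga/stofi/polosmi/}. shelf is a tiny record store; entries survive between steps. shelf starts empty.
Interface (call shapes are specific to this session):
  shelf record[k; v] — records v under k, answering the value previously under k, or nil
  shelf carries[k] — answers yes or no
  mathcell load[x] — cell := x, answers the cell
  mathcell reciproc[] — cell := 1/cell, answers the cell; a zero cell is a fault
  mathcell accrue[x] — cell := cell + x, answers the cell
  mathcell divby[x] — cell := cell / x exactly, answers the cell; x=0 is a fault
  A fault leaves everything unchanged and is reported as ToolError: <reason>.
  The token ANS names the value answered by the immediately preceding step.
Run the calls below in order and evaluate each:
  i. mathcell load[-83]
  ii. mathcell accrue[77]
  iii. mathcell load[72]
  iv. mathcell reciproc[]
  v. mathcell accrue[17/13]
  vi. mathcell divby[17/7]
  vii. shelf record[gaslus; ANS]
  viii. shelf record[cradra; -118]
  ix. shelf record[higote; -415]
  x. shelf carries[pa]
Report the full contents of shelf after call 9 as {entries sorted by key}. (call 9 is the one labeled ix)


→ mathcell load(-83)
← -83
→ mathcell accrue(77)
← -6
→ mathcell load(72)
← 72
→ mathcell reciproc()
← 1/72
→ mathcell accrue(17/13)
← 1237/936
→ mathcell divby(17/7)
← 8659/15912
→ shelf record(gaslus, ANS)
← nil
→ shelf record(cradra, -118)
← nil
→ shelf record(higote, -415)
← nil
→ shelf carries(pa)
← no

Answer: {cradra=-118, gaslus=8659/15912, higote=-415}


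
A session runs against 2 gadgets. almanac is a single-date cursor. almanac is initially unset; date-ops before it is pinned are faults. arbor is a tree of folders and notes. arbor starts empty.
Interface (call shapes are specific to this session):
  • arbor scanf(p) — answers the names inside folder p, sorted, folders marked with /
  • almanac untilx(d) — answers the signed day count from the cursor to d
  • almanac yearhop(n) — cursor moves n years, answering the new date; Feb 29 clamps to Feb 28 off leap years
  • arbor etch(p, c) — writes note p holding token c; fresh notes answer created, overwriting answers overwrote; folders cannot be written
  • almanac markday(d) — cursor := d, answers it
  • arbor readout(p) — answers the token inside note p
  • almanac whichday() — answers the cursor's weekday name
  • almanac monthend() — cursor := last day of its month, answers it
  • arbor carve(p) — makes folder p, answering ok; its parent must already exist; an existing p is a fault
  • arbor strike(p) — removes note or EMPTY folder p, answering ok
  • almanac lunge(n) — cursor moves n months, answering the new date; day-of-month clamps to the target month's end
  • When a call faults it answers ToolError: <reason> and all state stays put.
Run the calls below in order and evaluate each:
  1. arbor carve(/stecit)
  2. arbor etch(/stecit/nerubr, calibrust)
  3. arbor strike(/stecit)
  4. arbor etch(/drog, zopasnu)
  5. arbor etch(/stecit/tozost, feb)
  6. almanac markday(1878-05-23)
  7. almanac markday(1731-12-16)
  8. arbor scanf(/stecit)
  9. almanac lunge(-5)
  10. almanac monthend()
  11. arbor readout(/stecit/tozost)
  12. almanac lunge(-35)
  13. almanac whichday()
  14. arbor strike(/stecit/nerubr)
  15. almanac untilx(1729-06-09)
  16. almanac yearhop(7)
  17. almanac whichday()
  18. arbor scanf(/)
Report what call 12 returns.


→ arbor carve(/stecit)
← ok
→ arbor etch(/stecit/nerubr, calibrust)
← created
→ arbor strike(/stecit)
← ToolError: not empty
→ arbor etch(/drog, zopasnu)
← created
→ arbor etch(/stecit/tozost, feb)
← created
→ almanac markday(1878-05-23)
← 1878-05-23
→ almanac markday(1731-12-16)
← 1731-12-16
→ arbor scanf(/stecit)
← [nerubr, tozost]
→ almanac lunge(-5)
← 1731-07-16
→ almanac monthend()
← 1731-07-31
→ arbor readout(/stecit/tozost)
← feb
→ almanac lunge(-35)
← 1728-08-31
→ almanac whichday()
← Tuesday
→ arbor strike(/stecit/nerubr)
← ok
→ almanac untilx(1729-06-09)
← 282
→ almanac yearhop(7)
← 1735-08-31
→ almanac whichday()
← Wednesday
→ arbor scanf(/)
← [drog, stecit/]

Answer: 1728-08-31


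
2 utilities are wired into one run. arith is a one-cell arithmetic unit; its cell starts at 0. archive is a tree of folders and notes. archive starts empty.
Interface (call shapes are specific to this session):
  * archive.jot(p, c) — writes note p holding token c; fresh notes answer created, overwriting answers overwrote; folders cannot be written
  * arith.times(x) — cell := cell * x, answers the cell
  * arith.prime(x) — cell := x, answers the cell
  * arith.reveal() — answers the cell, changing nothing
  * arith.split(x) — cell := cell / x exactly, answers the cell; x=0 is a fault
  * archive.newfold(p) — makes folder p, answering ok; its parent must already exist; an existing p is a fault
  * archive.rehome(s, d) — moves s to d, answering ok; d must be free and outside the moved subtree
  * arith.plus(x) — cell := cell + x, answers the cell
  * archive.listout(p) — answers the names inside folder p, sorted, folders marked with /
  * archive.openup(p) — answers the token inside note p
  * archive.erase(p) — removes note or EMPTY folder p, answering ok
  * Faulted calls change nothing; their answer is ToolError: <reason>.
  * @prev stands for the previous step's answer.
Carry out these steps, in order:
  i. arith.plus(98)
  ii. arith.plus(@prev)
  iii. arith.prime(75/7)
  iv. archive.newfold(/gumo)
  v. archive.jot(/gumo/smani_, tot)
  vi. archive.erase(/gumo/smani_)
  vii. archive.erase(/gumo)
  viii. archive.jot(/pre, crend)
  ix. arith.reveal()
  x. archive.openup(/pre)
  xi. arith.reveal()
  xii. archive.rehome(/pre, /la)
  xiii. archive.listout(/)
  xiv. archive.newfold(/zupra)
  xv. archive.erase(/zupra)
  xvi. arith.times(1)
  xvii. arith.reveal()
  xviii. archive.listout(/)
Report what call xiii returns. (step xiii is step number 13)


Answer: [la]

Derivation:
>>> arith.plus x=98
  98
>>> arith.plus x=@prev
  196
>>> arith.prime x=75/7
  75/7
>>> archive.newfold p=/gumo
  ok
>>> archive.jot p=/gumo/smani_ c=tot
  created
>>> archive.erase p=/gumo/smani_
  ok
>>> archive.erase p=/gumo
  ok
>>> archive.jot p=/pre c=crend
  created
>>> arith.reveal
  75/7
>>> archive.openup p=/pre
  crend
>>> arith.reveal
  75/7
>>> archive.rehome s=/pre d=/la
  ok
>>> archive.listout p=/
  [la]
>>> archive.newfold p=/zupra
  ok
>>> archive.erase p=/zupra
  ok
>>> arith.times x=1
  75/7
>>> arith.reveal
  75/7
>>> archive.listout p=/
  [la]
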